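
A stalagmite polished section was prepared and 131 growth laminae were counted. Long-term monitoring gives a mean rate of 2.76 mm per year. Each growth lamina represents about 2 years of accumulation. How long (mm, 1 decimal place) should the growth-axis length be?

131 growth laminae at 2 years each span 131 × 2 = 262 years.
Length ≈ 2.76 × 262 = 723.1 mm.

723.1 mm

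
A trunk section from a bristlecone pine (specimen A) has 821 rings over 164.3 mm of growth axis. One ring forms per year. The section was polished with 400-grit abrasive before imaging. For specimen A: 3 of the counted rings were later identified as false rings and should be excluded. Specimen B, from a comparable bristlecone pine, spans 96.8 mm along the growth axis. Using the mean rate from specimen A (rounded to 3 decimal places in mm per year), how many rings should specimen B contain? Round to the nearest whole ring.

482 rings

Specimen A: after corrections the count is 821 − 3 = 818 rings.
A: Extension rate ≈ 164.3 / 818 = 0.201 mm/yr.
Specimen B: 96.8 mm / 0.201 mm per year = 481.59 years ≈ 482 rings.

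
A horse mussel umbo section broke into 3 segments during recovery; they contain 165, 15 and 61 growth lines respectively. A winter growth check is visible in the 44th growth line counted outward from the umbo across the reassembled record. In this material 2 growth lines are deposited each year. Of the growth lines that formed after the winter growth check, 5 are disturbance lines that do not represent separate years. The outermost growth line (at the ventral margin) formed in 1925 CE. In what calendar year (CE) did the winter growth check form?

1829 CE

Total growth lines = 165 + 15 + 61 = 241.
Between growth line 44 and the ventral margin there are 241 − 44 = 197 growth lines.
197 − 5 false = 192 true growth lines after the winter growth check.
192 growth lines at 2 per year is 192 / 2 = 96 years.
1925 − 96 = 1829 CE.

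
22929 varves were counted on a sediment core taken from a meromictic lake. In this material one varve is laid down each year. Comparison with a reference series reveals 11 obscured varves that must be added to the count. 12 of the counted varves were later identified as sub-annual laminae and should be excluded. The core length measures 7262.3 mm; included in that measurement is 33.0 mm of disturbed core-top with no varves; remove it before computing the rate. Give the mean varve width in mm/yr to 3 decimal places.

0.315 mm/yr

True varve count = 22929 − 12 + 11 = 22928.
Net length = 7262.3 − 33.0 = 7229.3 mm.
7229.3 mm over 22928 years gives 7229.3 / 22928 ≈ 0.315 mm/yr.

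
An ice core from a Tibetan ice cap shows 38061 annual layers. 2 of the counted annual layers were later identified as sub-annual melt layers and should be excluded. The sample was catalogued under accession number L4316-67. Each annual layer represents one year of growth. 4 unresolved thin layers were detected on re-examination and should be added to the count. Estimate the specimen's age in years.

Adjusted count: 38061 − 2 + 4 = 38063 annual layers.
One annual layer per year makes the duration 38063 years.

38063 years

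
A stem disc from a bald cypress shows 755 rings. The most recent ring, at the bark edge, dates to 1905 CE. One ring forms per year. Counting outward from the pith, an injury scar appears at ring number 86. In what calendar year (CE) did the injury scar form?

1236 CE

The injury scar sits at ring 86 from the pith, so 755 − 86 = 669 rings formed after it.
The ring at the bark edge is 1905 CE, so the injury scar dates to 1905 − 669 = 1236 CE.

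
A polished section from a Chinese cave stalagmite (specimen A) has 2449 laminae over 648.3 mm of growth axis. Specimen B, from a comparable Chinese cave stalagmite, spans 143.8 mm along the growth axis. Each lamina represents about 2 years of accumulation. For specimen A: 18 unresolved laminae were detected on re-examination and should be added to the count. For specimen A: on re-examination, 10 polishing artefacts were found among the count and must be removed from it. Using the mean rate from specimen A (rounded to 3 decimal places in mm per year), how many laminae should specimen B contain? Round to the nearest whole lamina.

545 laminae

Specimen A: after corrections the count is 2449 − 10 + 18 = 2457 laminae.
Specimen A: at 2 years per lamina, 2457 × 2 = 4914 years.
A: Mean rate = 648.3 mm / 4914 years ≈ 0.132 mm per year.
B spans 143.8 / 0.132 = 1089.39 years; at 2 years per lamina that is 1089.39 / 2 ≈ 545 laminae.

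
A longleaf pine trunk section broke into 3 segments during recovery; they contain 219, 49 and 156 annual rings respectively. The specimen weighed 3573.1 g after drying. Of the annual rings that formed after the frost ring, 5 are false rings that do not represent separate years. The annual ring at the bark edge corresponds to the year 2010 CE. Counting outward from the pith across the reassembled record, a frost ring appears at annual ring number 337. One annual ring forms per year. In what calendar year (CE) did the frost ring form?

Total annual rings = 219 + 49 + 156 = 424.
Between annual ring 337 and the bark edge there are 424 − 337 = 87 annual rings.
87 − 5 false = 82 true annual rings after the frost ring.
The annual ring at the bark edge is 2010 CE, so the frost ring dates to 2010 − 82 = 1928 CE.

1928 CE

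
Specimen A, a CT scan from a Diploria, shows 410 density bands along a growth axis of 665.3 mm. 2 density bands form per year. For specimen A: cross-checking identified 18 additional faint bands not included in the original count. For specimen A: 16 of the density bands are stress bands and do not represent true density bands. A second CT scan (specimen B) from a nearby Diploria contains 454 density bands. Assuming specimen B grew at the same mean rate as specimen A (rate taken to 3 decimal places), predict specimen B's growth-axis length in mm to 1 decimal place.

733.2 mm

Specimen A: correcting the raw count gives 410 − 16 + 18 = 412 true density bands.
Specimen A: dividing by 2 density bands per year: 412 / 2 = 206 years.
A: Extension rate ≈ 665.3 / 206 = 3.230 mm per year.
Specimen B: 454 density bands at 2 per year is 454 / 2 = 227 years. Length of B = 3.230 × 227 = 733.2 mm.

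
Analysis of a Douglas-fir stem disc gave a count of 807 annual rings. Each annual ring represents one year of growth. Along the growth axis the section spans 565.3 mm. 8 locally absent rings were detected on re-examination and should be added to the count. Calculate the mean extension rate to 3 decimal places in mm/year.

0.694 mm/year

After corrections the count is 807 + 8 = 815 annual rings.
Mean rate = 565.3 mm / 815 years ≈ 0.694 mm/year.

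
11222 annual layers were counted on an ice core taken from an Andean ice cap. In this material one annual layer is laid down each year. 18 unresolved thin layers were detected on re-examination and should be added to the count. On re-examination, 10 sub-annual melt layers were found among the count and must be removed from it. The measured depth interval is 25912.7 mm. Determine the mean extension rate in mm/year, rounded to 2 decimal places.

2.31 mm/year

True annual layer count = 11222 − 10 + 18 = 11230.
Mean rate = 25912.7 mm / 11230 years ≈ 2.31 mm/year.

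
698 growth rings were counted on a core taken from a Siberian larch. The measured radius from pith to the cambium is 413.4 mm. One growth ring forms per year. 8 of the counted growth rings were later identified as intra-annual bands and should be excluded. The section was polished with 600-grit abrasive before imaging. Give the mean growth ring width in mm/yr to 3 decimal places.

Adjusted count: 698 − 8 = 690 growth rings.
413.4 mm over 690 years gives 413.4 / 690 ≈ 0.599 mm/yr.

0.599 mm/yr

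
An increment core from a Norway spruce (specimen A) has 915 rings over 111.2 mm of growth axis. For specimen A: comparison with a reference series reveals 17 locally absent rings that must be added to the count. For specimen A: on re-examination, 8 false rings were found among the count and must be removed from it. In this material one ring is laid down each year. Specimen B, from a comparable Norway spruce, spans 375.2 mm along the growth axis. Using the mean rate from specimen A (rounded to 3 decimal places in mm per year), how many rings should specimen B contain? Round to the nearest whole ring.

3127 rings

Specimen A: true ring count = 915 − 8 + 17 = 924.
A: Extension rate ≈ 111.2 / 924 = 0.120 mm/year.
For B, 375.2 / 0.120 = 3126.67 years ≈ 3127 rings.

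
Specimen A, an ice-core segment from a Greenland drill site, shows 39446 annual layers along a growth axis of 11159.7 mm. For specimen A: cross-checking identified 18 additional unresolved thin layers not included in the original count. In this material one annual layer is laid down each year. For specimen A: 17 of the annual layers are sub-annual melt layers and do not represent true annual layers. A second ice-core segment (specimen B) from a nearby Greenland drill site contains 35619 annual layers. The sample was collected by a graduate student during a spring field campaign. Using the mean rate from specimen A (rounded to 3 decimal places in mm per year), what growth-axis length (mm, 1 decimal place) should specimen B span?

10080.2 mm

Specimen A: after corrections the count is 39446 − 17 + 18 = 39447 annual layers.
A: 11159.7 mm over 39447 years gives 11159.7 / 39447 ≈ 0.283 mm per year.
Length of B = 0.283 × 35619 = 10080.2 mm.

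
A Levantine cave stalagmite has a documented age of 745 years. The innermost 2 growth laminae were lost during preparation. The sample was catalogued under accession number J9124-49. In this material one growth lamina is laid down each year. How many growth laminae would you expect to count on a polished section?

One growth lamina per year gives 745 growth laminae over 745 years.
Subtracting the 2 growth laminae not captured gives 745 − 2 = 743 growth laminae in the record.

743 growth laminae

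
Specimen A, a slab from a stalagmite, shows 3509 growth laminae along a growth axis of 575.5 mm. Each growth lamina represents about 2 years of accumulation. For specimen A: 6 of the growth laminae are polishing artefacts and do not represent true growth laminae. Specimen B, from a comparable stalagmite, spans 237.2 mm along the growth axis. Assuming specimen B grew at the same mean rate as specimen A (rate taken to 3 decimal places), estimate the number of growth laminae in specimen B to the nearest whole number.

1446 growth laminae

Specimen A: correcting the raw count gives 3509 − 6 = 3503 true growth laminae.
Specimen A: 3503 growth laminae at 2 years each span 3503 × 2 = 7006 years.
A: Mean rate = 575.5 mm / 7006 years ≈ 0.082 mm/year.
B spans 237.2 / 0.082 = 2892.68 years; at 2 years per growth lamina that is 2892.68 / 2 ≈ 1446 growth laminae.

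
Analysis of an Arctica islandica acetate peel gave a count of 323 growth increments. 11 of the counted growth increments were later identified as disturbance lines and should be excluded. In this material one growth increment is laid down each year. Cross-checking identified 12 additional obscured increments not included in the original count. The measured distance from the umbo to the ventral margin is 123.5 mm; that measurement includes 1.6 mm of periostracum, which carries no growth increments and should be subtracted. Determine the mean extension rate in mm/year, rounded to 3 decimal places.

0.376 mm/year

Adjusted count: 323 − 11 + 12 = 324 growth increments.
Removing the 1.6 mm offcut leaves 123.5 − 1.6 = 121.9 mm.
121.9 mm over 324 years gives 121.9 / 324 ≈ 0.376 mm/year.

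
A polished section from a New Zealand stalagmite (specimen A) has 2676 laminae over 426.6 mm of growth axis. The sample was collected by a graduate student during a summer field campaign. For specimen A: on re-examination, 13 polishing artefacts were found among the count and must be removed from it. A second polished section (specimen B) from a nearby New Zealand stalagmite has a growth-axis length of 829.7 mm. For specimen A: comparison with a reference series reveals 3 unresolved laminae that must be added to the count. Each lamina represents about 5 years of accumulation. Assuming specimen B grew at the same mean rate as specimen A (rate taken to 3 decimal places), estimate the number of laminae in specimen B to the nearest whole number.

5186 laminae

Specimen A: true lamina count = 2676 − 13 + 3 = 2666.
Specimen A: at 5 years per lamina, 2666 × 5 = 13330 years.
A: Extension rate ≈ 426.6 / 13330 = 0.032 mm/year.
Specimen B: 829.7 mm / 0.032 mm per year = 25928.12 years; at 5 years per lamina that is 25928.12 / 5 ≈ 5186 laminae.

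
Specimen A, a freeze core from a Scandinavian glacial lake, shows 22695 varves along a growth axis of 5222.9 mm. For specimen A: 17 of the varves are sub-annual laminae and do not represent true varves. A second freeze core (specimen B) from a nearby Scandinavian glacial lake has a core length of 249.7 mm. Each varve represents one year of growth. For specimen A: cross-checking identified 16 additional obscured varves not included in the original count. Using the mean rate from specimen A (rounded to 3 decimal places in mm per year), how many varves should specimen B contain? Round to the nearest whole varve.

1086 varves

Specimen A: correcting the raw count gives 22695 − 17 + 16 = 22694 true varves.
A: Extension rate ≈ 5222.9 / 22694 = 0.230 mm/year.
B spans 249.7 / 0.230 = 1085.65 years ≈ 1086 varves.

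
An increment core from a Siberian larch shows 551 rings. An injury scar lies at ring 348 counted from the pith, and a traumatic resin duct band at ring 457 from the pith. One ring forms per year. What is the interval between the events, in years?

109 years

457 − 348 = 109 rings lie between the two events.
That is 109 years at one ring per year.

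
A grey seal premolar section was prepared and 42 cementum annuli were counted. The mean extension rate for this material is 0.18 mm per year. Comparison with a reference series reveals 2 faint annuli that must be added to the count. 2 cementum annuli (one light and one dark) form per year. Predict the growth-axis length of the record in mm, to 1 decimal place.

Adjusted count: 42 + 2 = 44 cementum annuli.
Dividing by 2 cementum annuli per year: 44 / 2 = 22 years.
Length ≈ 0.18 × 22 = 4.0 mm.

4.0 mm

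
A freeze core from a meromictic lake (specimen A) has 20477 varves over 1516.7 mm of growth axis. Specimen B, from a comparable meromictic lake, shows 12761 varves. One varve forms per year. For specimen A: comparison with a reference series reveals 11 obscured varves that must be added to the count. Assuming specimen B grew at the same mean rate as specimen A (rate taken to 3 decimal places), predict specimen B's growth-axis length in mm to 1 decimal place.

944.3 mm

Specimen A: true varve count = 20477 + 11 = 20488.
A: Extension rate ≈ 1516.7 / 20488 = 0.074 mm/yr.
Length of B = 0.074 × 12761 = 944.3 mm.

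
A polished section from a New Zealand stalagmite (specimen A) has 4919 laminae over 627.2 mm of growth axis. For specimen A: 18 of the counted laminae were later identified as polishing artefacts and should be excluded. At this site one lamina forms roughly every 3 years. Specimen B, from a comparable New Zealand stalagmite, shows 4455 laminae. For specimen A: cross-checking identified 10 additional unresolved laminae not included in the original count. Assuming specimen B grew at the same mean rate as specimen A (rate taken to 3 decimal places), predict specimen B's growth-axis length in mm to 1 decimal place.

574.7 mm

Specimen A: adjusted count: 4919 − 18 + 10 = 4911 laminae.
Specimen A: multiplying by 3 years per lamina: 4911 × 3 = 14733 years.
A: Extension rate ≈ 627.2 / 14733 = 0.043 mm/year.
Specimen B: at 3 years per lamina, 4455 × 3 = 13365 years. Length of B = 0.043 × 13365 = 574.7 mm.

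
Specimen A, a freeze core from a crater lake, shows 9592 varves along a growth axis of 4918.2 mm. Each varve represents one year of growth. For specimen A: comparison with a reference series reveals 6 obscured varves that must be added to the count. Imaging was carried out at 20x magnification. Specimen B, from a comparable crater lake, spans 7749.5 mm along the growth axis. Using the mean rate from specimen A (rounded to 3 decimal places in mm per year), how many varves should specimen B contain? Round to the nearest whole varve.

Specimen A: correcting the raw count gives 9592 + 6 = 9598 true varves.
A: Extension rate ≈ 4918.2 / 9598 = 0.512 mm per year.
Specimen B: 7749.5 mm / 0.512 mm per year = 15135.74 years ≈ 15136 varves.

15136 varves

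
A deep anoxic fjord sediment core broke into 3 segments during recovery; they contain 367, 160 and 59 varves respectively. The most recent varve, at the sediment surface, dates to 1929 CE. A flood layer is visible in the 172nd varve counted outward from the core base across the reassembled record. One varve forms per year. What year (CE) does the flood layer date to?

1515 CE

Total varves = 367 + 160 + 59 = 586.
586 − 172 = 414 varves lie beyond the flood layer toward the sediment surface.
The varve at the sediment surface is 1929 CE, so the flood layer dates to 1929 − 414 = 1515 CE.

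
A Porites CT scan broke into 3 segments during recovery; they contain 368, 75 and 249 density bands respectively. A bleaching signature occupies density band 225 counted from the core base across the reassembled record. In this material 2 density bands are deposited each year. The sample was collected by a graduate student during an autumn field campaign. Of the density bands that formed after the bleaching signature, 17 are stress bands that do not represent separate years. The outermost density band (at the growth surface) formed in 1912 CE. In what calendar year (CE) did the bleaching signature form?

1687 CE

Total density bands = 368 + 75 + 249 = 692.
Between density band 225 and the growth surface there are 692 − 225 = 467 density bands.
Removing the 17 false density bands leaves 467 − 17 = 450 true density bands beyond the bleaching signature.
With 2 density bands per year, 450 / 2 = 225 years.
1912 − 225 = 1687 CE.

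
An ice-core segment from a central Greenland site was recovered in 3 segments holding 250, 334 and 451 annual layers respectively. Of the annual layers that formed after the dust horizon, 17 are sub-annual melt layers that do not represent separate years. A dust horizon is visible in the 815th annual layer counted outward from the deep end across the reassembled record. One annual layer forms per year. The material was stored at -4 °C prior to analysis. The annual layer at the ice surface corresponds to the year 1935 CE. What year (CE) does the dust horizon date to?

Total annual layers = 250 + 334 + 451 = 1035.
Between annual layer 815 and the ice surface there are 1035 − 815 = 220 annual layers.
Excluding 17 false annual layers: 220 − 17 = 203.
1935 − 203 = 1732 CE.

1732 CE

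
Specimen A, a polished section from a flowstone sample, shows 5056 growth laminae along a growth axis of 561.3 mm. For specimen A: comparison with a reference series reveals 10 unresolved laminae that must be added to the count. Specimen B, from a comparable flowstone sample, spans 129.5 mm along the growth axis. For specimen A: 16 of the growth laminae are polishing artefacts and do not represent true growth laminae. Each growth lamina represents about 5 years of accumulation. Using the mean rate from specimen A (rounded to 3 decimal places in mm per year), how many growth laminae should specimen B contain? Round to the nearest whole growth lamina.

Specimen A: adjusted count: 5056 − 16 + 10 = 5050 growth laminae.
Specimen A: 5050 growth laminae at 5 years each span 5050 × 5 = 25250 years.
A: Mean rate = 561.3 mm / 25250 years ≈ 0.022 mm per year.
Specimen B: 129.5 mm / 0.022 mm per year = 5886.36 years; at 5 years per growth lamina that is 5886.36 / 5 ≈ 1177 growth laminae.

1177 growth laminae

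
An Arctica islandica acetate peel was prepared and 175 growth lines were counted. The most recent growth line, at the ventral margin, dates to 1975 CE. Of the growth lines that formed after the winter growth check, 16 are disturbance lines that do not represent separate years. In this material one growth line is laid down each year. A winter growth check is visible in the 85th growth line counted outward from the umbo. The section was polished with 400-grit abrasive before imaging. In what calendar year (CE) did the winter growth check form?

1901 CE

The winter growth check sits at growth line 85 from the umbo, so 175 − 85 = 90 growth lines formed after it.
90 − 16 false = 74 true growth lines after the winter growth check.
1975 − 74 = 1901 CE.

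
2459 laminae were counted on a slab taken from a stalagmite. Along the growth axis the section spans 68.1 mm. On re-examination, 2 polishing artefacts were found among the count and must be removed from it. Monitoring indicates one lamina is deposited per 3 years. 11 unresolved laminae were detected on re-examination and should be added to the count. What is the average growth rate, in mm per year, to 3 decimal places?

Adjusted count: 2459 − 2 + 11 = 2468 laminae.
Multiplying by 3 years per lamina: 2468 × 3 = 7404 years.
Extension rate ≈ 68.1 / 7404 = 0.009 mm per year.

0.009 mm per year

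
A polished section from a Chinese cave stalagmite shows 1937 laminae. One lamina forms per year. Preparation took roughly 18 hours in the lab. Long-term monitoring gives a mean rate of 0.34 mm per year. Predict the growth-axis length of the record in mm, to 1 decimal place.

The record spans 1937 years at 0.34 mm per year.
Length ≈ 0.34 × 1937 = 658.6 mm.

658.6 mm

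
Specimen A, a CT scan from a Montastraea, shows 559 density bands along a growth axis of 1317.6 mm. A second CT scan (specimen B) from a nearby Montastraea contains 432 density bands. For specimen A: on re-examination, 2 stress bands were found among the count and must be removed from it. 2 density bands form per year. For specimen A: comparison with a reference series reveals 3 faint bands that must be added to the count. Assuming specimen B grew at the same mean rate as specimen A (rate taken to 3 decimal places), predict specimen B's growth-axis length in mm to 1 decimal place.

Specimen A: adjusted count: 559 − 2 + 3 = 560 density bands.
Specimen A: 560 density bands at 2 per year is 560 / 2 = 280 years.
A: Extension rate ≈ 1317.6 / 280 = 4.706 mm/year.
Specimen B: dividing by 2 density bands per year: 432 / 2 = 216 years. For B, 4.706 mm/year × 216 years = 1016.5 mm.

1016.5 mm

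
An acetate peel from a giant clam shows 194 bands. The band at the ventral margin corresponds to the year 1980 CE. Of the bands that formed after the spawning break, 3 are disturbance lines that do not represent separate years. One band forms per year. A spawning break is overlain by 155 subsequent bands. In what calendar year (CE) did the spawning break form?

155 bands formed after the spawning break.
Excluding 3 false bands: 155 − 3 = 152.
Counting back 152 years from 1980 CE places the spawning break in 1980 − 152 = 1828 CE.

1828 CE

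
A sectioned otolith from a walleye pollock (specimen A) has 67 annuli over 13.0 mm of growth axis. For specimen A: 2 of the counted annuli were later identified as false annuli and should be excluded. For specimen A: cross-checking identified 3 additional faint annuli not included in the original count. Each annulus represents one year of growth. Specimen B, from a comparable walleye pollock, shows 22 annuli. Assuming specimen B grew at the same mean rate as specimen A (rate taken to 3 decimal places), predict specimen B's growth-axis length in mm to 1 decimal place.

4.2 mm

Specimen A: correcting the raw count gives 67 − 2 + 3 = 68 true annuli.
A: Extension rate ≈ 13.0 / 68 = 0.191 mm/year.
For B, 0.191 mm/year × 22 years = 4.2 mm.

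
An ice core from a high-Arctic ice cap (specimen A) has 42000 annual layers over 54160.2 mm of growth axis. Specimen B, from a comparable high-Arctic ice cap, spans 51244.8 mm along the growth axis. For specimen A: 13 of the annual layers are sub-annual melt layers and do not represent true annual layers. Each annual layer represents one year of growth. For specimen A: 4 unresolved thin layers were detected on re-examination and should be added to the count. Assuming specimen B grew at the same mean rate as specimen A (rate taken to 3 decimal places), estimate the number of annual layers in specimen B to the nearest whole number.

Specimen A: adjusted count: 42000 − 13 + 4 = 41991 annual layers.
A: Mean rate = 54160.2 mm / 41991 years ≈ 1.290 mm/year.
B spans 51244.8 / 1.290 = 39724.65 years ≈ 39725 annual layers.

39725 annual layers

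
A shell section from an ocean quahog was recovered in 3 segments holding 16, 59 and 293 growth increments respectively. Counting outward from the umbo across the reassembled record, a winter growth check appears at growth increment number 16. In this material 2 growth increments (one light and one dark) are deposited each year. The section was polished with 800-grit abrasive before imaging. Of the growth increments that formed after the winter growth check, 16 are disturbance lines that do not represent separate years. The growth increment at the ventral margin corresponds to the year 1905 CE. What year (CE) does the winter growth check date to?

1737 CE

Total growth increments = 16 + 59 + 293 = 368.
The winter growth check sits at growth increment 16 from the umbo, so 368 − 16 = 352 growth increments formed after it.
Excluding 16 false growth increments: 352 − 16 = 336.
336 growth increments at 2 per year is 336 / 2 = 168 years.
The growth increment at the ventral margin is 1905 CE, so the winter growth check dates to 1905 − 168 = 1737 CE.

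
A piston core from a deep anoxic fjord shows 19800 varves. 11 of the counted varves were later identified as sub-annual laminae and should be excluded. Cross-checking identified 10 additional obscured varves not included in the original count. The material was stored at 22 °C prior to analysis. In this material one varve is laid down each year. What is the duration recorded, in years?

19799 yr

Correcting the raw count gives 19800 − 11 + 10 = 19799 true varves.
With a one-to-one varve periodicity this is 19799 years.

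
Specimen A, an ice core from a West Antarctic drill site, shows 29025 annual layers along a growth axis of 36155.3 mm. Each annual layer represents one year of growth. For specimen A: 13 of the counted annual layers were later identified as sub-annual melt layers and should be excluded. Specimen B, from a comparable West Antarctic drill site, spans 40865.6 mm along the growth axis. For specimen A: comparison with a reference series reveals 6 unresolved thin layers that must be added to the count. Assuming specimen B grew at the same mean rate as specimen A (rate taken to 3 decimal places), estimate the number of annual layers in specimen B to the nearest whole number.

32797 annual layers

Specimen A: after corrections the count is 29025 − 13 + 6 = 29018 annual layers.
A: Extension rate ≈ 36155.3 / 29018 = 1.246 mm per year.
Specimen B: 40865.6 mm / 1.246 mm per year = 32797.43 years ≈ 32797 annual layers.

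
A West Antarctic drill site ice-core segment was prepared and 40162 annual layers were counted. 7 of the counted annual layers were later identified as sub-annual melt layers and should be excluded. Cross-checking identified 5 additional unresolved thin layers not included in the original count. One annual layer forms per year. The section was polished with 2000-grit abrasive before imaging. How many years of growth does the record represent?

After corrections the count is 40162 − 7 + 5 = 40160 annual layers.
With a one-to-one annual layer periodicity this is 40160 years.

40160 years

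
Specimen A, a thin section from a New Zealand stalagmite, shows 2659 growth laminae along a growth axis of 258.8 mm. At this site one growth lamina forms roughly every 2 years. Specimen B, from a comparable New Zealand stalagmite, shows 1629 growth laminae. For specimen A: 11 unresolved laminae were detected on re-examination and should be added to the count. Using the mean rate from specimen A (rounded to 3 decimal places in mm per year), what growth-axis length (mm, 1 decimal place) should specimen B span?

156.4 mm

Specimen A: true growth lamina count = 2659 + 11 = 2670.
Specimen A: 2670 growth laminae at 2 years each span 2670 × 2 = 5340 years.
A: 258.8 mm over 5340 years gives 258.8 / 5340 ≈ 0.048 mm per year.
Specimen B: at 2 years per growth lamina, 1629 × 2 = 3258 years. Length of B = 0.048 × 3258 = 156.4 mm.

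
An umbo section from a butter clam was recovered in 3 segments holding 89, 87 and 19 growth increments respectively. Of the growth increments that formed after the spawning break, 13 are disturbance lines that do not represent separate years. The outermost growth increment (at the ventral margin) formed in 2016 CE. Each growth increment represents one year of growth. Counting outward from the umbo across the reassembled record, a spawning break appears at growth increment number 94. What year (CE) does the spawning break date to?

1928 CE

Total growth increments = 89 + 87 + 19 = 195.
195 − 94 = 101 growth increments lie beyond the spawning break toward the ventral margin.
Removing the 13 false growth increments leaves 101 − 13 = 88 true growth increments beyond the spawning break.
2016 − 88 = 1928 CE.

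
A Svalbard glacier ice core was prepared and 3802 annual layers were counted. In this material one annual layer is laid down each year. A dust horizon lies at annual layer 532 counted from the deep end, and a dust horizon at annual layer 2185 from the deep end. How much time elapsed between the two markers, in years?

1653 years

Separation: 2185 − 532 = 1653 annual layers.
At one annual layer per year, 1653 years elapsed between them.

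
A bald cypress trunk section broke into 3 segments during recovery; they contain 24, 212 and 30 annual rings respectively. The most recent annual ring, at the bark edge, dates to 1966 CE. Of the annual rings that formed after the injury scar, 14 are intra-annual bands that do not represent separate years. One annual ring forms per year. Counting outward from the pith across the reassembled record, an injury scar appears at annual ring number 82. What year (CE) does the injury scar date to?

Total annual rings = 24 + 212 + 30 = 266.
The injury scar sits at annual ring 82 from the pith, so 266 − 82 = 184 annual rings formed after it.
Removing the 14 false annual rings leaves 184 − 14 = 170 true annual rings beyond the injury scar.
1966 − 170 = 1796 CE.

1796 CE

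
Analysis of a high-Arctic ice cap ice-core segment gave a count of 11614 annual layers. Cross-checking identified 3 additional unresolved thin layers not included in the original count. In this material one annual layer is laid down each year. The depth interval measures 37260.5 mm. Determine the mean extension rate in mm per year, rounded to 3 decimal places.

3.207 mm per year

Correcting the raw count gives 11614 + 3 = 11617 true annual layers.
Mean rate = 37260.5 mm / 11617 years ≈ 3.207 mm per year.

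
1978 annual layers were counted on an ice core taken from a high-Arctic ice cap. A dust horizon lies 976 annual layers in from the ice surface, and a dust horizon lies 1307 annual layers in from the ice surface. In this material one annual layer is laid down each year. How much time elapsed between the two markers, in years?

331 years

Separation: 1307 − 976 = 331 annual layers.
At one annual layer per year, 331 years elapsed between them.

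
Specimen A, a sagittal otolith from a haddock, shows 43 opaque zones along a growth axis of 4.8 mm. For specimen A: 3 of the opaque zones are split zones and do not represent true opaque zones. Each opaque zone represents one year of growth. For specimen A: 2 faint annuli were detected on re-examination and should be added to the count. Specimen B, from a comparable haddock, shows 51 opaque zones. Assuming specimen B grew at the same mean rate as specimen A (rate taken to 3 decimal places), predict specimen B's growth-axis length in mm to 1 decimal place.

5.8 mm

Specimen A: correcting the raw count gives 43 − 3 + 2 = 42 true opaque zones.
A: Extension rate ≈ 4.8 / 42 = 0.114 mm per year.
For B, 0.114 mm/year × 51 years = 5.8 mm.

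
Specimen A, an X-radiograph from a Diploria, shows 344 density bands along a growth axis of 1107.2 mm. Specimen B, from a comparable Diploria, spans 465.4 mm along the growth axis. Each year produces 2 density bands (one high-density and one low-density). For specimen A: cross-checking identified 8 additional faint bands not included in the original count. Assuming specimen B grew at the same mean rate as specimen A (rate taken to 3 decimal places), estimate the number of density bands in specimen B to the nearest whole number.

148 density bands

Specimen A: adjusted count: 344 + 8 = 352 density bands.
Specimen A: with 2 density bands per year, 352 / 2 = 176 years.
A: 1107.2 mm over 176 years gives 1107.2 / 176 ≈ 6.291 mm per year.
For B, 465.4 / 6.291 = 73.98 years; at 2 density bands per year that is 73.98 × 2 ≈ 148 density bands.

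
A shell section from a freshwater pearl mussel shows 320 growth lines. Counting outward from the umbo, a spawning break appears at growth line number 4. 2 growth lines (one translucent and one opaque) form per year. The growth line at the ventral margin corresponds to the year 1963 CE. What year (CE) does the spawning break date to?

Between growth line 4 and the ventral margin there are 320 − 4 = 316 growth lines.
Dividing by 2 growth lines per year: 316 / 2 = 158 years.
1963 − 158 = 1805 CE.

1805 CE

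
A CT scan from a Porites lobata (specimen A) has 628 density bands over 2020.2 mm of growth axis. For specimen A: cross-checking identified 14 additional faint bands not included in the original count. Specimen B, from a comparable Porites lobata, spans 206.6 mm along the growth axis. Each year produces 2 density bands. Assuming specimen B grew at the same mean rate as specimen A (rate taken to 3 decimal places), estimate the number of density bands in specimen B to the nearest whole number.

66 density bands

Specimen A: after corrections the count is 628 + 14 = 642 density bands.
Specimen A: with 2 density bands per year, 642 / 2 = 321 years.
A: 2020.2 mm over 321 years gives 2020.2 / 321 ≈ 6.293 mm per year.
Specimen B: 206.6 mm / 6.293 mm per year = 32.83 years; at 2 density bands per year that is 32.83 × 2 ≈ 66 density bands.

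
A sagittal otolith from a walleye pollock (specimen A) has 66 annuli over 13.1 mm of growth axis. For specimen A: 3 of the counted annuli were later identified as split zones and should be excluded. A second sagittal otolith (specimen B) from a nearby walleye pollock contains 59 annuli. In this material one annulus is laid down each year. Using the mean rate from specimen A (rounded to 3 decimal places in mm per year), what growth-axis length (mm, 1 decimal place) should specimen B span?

Specimen A: true annulus count = 66 − 3 = 63.
A: Mean rate = 13.1 mm / 63 years ≈ 0.208 mm/year.
Length of B = 0.208 × 59 = 12.3 mm.

12.3 mm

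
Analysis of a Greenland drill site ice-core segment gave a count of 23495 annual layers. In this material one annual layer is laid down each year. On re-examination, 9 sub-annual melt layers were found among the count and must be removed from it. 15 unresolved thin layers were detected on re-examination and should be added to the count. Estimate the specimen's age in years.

Adjusted count: 23495 − 9 + 15 = 23501 annual layers.
At one annual layer per year, that is 23501 years.

23501 years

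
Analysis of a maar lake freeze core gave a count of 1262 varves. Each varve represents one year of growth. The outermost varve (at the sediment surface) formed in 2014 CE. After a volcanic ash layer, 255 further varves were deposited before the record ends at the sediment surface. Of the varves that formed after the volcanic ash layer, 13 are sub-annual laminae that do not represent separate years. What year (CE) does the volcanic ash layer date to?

1772 CE

255 varves formed after the volcanic ash layer.
Excluding 13 false varves: 255 − 13 = 242.
Counting back 242 years from 2014 CE places the volcanic ash layer in 2014 − 242 = 1772 CE.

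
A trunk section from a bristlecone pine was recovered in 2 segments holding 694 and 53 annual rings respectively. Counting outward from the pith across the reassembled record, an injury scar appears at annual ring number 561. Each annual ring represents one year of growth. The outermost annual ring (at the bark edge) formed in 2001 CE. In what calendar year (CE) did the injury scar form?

Total annual rings = 694 + 53 = 747.
Between annual ring 561 and the bark edge there are 747 − 561 = 186 annual rings.
The annual ring at the bark edge is 2001 CE, so the injury scar dates to 2001 − 186 = 1815 CE.

1815 CE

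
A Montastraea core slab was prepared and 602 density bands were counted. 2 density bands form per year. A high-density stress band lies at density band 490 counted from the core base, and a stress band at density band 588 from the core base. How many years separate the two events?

588 − 490 = 98 density bands lie between the two events.
Dividing by 2 density bands per year: 98 / 2 = 49 years.

49 years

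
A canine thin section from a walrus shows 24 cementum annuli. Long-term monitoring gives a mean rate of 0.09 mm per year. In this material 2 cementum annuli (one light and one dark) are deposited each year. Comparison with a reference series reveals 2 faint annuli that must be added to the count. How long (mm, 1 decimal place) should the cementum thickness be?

After corrections the count is 24 + 2 = 26 cementum annuli.
With 2 cementum annuli per year, 26 / 2 = 13 years.
Predicted length = 0.09 mm/year × 13 years = 1.2 mm.

1.2 mm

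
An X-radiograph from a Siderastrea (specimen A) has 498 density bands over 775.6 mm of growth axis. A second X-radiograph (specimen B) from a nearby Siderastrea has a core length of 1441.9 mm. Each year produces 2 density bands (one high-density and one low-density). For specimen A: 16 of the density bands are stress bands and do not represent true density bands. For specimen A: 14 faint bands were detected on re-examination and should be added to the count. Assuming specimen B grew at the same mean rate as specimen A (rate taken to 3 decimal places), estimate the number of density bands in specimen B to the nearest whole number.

922 density bands

Specimen A: correcting the raw count gives 498 − 16 + 14 = 496 true density bands.
Specimen A: 496 density bands at 2 per year is 496 / 2 = 248 years.
A: Extension rate ≈ 775.6 / 248 = 3.127 mm/year.
B spans 1441.9 / 3.127 = 461.11 years; at 2 density bands per year that is 461.11 × 2 ≈ 922 density bands.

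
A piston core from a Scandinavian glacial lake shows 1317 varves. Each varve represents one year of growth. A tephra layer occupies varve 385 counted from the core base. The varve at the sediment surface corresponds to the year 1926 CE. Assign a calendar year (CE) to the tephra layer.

994 CE

1317 − 385 = 932 varves lie beyond the tephra layer toward the sediment surface.
The varve at the sediment surface is 1926 CE, so the tephra layer dates to 1926 − 932 = 994 CE.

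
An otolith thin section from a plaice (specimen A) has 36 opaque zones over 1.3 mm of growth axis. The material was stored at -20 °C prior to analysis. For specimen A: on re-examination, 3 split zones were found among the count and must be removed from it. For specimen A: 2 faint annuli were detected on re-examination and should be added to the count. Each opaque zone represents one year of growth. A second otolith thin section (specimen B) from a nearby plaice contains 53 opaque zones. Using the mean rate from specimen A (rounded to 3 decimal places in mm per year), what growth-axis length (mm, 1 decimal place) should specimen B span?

2.0 mm

Specimen A: true opaque zone count = 36 − 3 + 2 = 35.
A: Extension rate ≈ 1.3 / 35 = 0.037 mm per year.
For B, 0.037 mm/year × 53 years = 2.0 mm.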